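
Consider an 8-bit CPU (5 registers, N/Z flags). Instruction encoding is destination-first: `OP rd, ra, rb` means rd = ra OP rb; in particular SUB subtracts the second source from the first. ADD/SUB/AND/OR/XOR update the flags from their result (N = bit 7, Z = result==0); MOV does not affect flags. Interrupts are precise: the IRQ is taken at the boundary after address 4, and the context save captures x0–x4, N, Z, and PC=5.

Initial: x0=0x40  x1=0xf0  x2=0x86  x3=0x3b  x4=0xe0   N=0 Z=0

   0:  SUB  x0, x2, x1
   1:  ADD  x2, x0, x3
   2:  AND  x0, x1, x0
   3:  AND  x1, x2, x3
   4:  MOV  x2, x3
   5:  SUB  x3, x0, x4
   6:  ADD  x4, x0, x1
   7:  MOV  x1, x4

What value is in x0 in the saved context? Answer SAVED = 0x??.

SAVED = 0x90

after  0: x0=0x96 x1=0xf0 x2=0x86 x3=0x3b x4=0xe0  N=1 Z=0
after  1: x0=0x96 x1=0xf0 x2=0xd1 x3=0x3b x4=0xe0  N=1 Z=0
after  2: x0=0x90 x1=0xf0 x2=0xd1 x3=0x3b x4=0xe0  N=1 Z=0
after  3: x0=0x90 x1=0x11 x2=0xd1 x3=0x3b x4=0xe0  N=0 Z=0
after  4: x0=0x90 x1=0x11 x2=0x3b x3=0x3b x4=0xe0  N=0 Z=0
-- IRQ taken; context saved, return-PC = 5 --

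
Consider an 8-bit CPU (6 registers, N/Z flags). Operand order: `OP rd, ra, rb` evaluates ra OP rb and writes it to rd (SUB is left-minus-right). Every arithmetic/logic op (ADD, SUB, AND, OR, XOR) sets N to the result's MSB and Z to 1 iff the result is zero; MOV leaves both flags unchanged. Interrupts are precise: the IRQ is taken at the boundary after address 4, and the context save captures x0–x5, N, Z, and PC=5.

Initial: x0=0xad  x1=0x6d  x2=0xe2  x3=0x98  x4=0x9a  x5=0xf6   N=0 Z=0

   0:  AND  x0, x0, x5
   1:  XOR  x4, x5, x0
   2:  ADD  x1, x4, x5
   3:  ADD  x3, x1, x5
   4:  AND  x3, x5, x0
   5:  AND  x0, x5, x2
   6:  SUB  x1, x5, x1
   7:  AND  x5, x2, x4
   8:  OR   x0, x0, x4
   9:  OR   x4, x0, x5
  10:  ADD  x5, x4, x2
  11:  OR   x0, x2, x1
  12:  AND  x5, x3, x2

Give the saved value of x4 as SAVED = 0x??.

SAVED = 0x52

after  0: x0=0xa4 x1=0x6d x2=0xe2 x3=0x98 x4=0x9a x5=0xf6  N=1 Z=0
after  1: x0=0xa4 x1=0x6d x2=0xe2 x3=0x98 x4=0x52 x5=0xf6  N=0 Z=0
after  2: x0=0xa4 x1=0x48 x2=0xe2 x3=0x98 x4=0x52 x5=0xf6  N=0 Z=0
after  3: x0=0xa4 x1=0x48 x2=0xe2 x3=0x3e x4=0x52 x5=0xf6  N=0 Z=0
after  4: x0=0xa4 x1=0x48 x2=0xe2 x3=0xa4 x4=0x52 x5=0xf6  N=1 Z=0
-- IRQ taken; context saved, return-PC = 5 --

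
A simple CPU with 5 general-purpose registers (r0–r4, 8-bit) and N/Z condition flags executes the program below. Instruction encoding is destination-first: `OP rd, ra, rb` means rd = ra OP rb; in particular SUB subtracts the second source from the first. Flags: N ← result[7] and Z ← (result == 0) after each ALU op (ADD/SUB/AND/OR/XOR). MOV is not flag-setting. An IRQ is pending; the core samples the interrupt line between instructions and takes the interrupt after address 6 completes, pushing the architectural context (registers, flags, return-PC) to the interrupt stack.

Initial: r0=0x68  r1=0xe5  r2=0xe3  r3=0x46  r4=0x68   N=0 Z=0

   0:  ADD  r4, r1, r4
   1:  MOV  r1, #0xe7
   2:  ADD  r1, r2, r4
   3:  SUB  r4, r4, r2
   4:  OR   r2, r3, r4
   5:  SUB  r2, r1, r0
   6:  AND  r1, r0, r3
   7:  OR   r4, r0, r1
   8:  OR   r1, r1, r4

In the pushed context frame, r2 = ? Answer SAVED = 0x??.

after  0: r0=0x68 r1=0xe5 r2=0xe3 r3=0x46 r4=0x4d  N=0 Z=0
after  1: r0=0x68 r1=0xe7 r2=0xe3 r3=0x46 r4=0x4d  N=0 Z=0
after  2: r0=0x68 r1=0x30 r2=0xe3 r3=0x46 r4=0x4d  N=0 Z=0
after  3: r0=0x68 r1=0x30 r2=0xe3 r3=0x46 r4=0x6a  N=0 Z=0
after  4: r0=0x68 r1=0x30 r2=0x6e r3=0x46 r4=0x6a  N=0 Z=0
after  5: r0=0x68 r1=0x30 r2=0xc8 r3=0x46 r4=0x6a  N=1 Z=0
after  6: r0=0x68 r1=0x40 r2=0xc8 r3=0x46 r4=0x6a  N=0 Z=0
-- IRQ taken; context saved, return-PC = 7 --

SAVED = 0xc8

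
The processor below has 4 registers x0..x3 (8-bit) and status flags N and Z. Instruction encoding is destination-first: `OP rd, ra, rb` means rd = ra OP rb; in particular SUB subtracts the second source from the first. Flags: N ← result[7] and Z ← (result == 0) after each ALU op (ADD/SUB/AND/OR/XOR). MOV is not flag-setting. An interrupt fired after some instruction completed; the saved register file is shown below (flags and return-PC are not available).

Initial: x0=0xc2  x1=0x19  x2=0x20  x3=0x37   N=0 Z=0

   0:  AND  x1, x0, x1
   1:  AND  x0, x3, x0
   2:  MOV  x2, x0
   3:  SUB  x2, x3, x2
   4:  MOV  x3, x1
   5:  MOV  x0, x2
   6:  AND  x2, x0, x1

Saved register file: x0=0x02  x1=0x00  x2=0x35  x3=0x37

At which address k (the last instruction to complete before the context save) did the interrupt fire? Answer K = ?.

K = 3

after  0: x0=0xc2 x1=0x00 x2=0x20 x3=0x37  N=0 Z=1
after  1: x0=0x02 x1=0x00 x2=0x20 x3=0x37  N=0 Z=0
after  2: x0=0x02 x1=0x00 x2=0x02 x3=0x37  N=0 Z=0
after  3: x0=0x02 x1=0x00 x2=0x35 x3=0x37  N=0 Z=0
-- IRQ taken; context saved, return-PC = 4 --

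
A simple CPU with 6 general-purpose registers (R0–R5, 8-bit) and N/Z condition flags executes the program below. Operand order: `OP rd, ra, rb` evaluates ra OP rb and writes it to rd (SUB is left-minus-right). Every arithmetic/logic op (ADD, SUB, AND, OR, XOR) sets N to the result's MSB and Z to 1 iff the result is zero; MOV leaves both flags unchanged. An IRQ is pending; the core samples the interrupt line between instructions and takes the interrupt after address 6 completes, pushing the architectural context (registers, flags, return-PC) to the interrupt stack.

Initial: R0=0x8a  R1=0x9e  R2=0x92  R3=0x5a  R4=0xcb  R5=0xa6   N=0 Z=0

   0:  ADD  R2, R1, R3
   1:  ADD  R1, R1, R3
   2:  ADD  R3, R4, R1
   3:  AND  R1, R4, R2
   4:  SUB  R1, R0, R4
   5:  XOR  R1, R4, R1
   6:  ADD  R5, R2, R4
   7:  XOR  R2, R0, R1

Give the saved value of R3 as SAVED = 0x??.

after  0: R0=0x8a R1=0x9e R2=0xf8 R3=0x5a R4=0xcb R5=0xa6  N=1 Z=0
after  1: R0=0x8a R1=0xf8 R2=0xf8 R3=0x5a R4=0xcb R5=0xa6  N=1 Z=0
after  2: R0=0x8a R1=0xf8 R2=0xf8 R3=0xc3 R4=0xcb R5=0xa6  N=1 Z=0
after  3: R0=0x8a R1=0xc8 R2=0xf8 R3=0xc3 R4=0xcb R5=0xa6  N=1 Z=0
after  4: R0=0x8a R1=0xbf R2=0xf8 R3=0xc3 R4=0xcb R5=0xa6  N=1 Z=0
after  5: R0=0x8a R1=0x74 R2=0xf8 R3=0xc3 R4=0xcb R5=0xa6  N=0 Z=0
after  6: R0=0x8a R1=0x74 R2=0xf8 R3=0xc3 R4=0xcb R5=0xc3  N=1 Z=0
-- IRQ taken; context saved, return-PC = 7 --

SAVED = 0xc3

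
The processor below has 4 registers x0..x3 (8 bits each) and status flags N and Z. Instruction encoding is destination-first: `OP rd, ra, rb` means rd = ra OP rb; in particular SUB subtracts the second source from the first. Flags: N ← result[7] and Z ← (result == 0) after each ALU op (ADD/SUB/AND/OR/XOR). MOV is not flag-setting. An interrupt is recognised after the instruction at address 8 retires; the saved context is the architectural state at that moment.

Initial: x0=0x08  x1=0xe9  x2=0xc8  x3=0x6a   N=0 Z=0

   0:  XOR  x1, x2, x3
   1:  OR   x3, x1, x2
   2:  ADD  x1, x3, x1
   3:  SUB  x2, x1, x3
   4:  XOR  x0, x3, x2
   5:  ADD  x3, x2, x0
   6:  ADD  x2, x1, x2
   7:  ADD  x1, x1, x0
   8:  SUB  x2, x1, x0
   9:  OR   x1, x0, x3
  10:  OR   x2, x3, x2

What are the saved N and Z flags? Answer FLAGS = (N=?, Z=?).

FLAGS = (N=1, Z=0)

after  0: x0=0x08 x1=0xa2 x2=0xc8 x3=0x6a  N=1 Z=0
after  1: x0=0x08 x1=0xa2 x2=0xc8 x3=0xea  N=1 Z=0
after  2: x0=0x08 x1=0x8c x2=0xc8 x3=0xea  N=1 Z=0
after  3: x0=0x08 x1=0x8c x2=0xa2 x3=0xea  N=1 Z=0
after  4: x0=0x48 x1=0x8c x2=0xa2 x3=0xea  N=0 Z=0
after  5: x0=0x48 x1=0x8c x2=0xa2 x3=0xea  N=1 Z=0
after  6: x0=0x48 x1=0x8c x2=0x2e x3=0xea  N=0 Z=0
after  7: x0=0x48 x1=0xd4 x2=0x2e x3=0xea  N=1 Z=0
after  8: x0=0x48 x1=0xd4 x2=0x8c x3=0xea  N=1 Z=0
-- IRQ taken; context saved, return-PC = 9 --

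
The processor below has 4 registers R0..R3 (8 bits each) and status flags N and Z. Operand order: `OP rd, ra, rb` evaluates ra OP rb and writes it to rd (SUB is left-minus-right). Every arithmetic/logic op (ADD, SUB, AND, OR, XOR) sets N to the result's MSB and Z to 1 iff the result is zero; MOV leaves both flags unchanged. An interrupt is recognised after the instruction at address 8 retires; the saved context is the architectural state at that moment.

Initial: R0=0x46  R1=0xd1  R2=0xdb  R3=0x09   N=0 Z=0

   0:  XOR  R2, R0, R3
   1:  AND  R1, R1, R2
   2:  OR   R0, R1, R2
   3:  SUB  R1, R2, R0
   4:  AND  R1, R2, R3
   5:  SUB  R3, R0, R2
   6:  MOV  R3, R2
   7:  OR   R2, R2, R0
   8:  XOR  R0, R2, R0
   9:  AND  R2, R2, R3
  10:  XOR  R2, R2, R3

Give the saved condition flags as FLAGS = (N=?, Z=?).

after  0: R0=0x46 R1=0xd1 R2=0x4f R3=0x09  N=0 Z=0
after  1: R0=0x46 R1=0x41 R2=0x4f R3=0x09  N=0 Z=0
after  2: R0=0x4f R1=0x41 R2=0x4f R3=0x09  N=0 Z=0
after  3: R0=0x4f R1=0x00 R2=0x4f R3=0x09  N=0 Z=1
after  4: R0=0x4f R1=0x09 R2=0x4f R3=0x09  N=0 Z=0
after  5: R0=0x4f R1=0x09 R2=0x4f R3=0x00  N=0 Z=1
after  6: R0=0x4f R1=0x09 R2=0x4f R3=0x4f  N=0 Z=1
after  7: R0=0x4f R1=0x09 R2=0x4f R3=0x4f  N=0 Z=0
after  8: R0=0x00 R1=0x09 R2=0x4f R3=0x4f  N=0 Z=1
-- IRQ taken; context saved, return-PC = 9 --

FLAGS = (N=0, Z=1)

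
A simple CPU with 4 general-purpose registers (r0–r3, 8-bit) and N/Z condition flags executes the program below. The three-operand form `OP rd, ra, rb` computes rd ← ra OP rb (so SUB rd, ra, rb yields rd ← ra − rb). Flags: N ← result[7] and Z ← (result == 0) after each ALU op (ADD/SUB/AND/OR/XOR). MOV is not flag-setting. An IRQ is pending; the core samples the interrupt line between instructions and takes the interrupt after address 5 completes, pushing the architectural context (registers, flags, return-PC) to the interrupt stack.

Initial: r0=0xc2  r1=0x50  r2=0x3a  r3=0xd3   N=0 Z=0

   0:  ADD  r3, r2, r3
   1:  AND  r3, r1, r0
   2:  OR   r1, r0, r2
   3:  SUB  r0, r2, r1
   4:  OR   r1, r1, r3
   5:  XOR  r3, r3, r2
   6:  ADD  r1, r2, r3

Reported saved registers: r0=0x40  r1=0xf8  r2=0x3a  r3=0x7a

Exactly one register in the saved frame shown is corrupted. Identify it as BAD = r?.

BAD = r1

after  0: r0=0xc2 r1=0x50 r2=0x3a r3=0x0d  N=0 Z=0
after  1: r0=0xc2 r1=0x50 r2=0x3a r3=0x40  N=0 Z=0
after  2: r0=0xc2 r1=0xfa r2=0x3a r3=0x40  N=1 Z=0
after  3: r0=0x40 r1=0xfa r2=0x3a r3=0x40  N=0 Z=0
after  4: r0=0x40 r1=0xfa r2=0x3a r3=0x40  N=1 Z=0
after  5: r0=0x40 r1=0xfa r2=0x3a r3=0x7a  N=0 Z=0
-- IRQ taken; context saved, return-PC = 6 --
mismatch: r1: reported 0xf8 vs actual 0xfa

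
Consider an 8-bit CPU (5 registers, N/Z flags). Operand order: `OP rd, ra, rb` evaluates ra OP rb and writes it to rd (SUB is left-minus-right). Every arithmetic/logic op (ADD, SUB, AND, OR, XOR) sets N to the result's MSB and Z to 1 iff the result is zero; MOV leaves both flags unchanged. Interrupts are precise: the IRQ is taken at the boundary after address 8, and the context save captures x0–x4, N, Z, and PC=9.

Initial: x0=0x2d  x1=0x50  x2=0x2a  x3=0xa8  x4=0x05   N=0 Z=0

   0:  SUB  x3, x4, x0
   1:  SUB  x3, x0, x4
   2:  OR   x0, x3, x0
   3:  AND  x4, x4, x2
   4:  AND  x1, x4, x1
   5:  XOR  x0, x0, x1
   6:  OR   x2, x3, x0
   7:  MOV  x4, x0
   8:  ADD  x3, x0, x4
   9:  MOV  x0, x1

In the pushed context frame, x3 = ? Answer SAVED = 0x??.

after  0: x0=0x2d x1=0x50 x2=0x2a x3=0xd8 x4=0x05  N=1 Z=0
after  1: x0=0x2d x1=0x50 x2=0x2a x3=0x28 x4=0x05  N=0 Z=0
after  2: x0=0x2d x1=0x50 x2=0x2a x3=0x28 x4=0x05  N=0 Z=0
after  3: x0=0x2d x1=0x50 x2=0x2a x3=0x28 x4=0x00  N=0 Z=1
after  4: x0=0x2d x1=0x00 x2=0x2a x3=0x28 x4=0x00  N=0 Z=1
after  5: x0=0x2d x1=0x00 x2=0x2a x3=0x28 x4=0x00  N=0 Z=0
after  6: x0=0x2d x1=0x00 x2=0x2d x3=0x28 x4=0x00  N=0 Z=0
after  7: x0=0x2d x1=0x00 x2=0x2d x3=0x28 x4=0x2d  N=0 Z=0
after  8: x0=0x2d x1=0x00 x2=0x2d x3=0x5a x4=0x2d  N=0 Z=0
-- IRQ taken; context saved, return-PC = 9 --

SAVED = 0x5a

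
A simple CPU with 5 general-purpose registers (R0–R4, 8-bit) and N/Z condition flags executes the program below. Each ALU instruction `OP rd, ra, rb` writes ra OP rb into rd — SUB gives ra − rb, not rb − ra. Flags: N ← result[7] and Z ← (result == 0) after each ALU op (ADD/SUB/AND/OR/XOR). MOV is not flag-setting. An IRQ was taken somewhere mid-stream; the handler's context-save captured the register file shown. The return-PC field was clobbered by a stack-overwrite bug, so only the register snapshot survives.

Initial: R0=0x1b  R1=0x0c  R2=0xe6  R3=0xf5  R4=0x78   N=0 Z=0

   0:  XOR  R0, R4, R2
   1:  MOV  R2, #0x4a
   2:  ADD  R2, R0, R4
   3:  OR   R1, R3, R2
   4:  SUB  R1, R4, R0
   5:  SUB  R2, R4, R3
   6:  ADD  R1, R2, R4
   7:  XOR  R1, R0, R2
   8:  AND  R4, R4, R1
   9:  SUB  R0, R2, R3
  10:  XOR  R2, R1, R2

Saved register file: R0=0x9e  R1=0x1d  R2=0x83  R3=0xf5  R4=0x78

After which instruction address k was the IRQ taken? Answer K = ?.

after  0: R0=0x9e R1=0x0c R2=0xe6 R3=0xf5 R4=0x78  N=1 Z=0
after  1: R0=0x9e R1=0x0c R2=0x4a R3=0xf5 R4=0x78  N=1 Z=0
after  2: R0=0x9e R1=0x0c R2=0x16 R3=0xf5 R4=0x78  N=0 Z=0
after  3: R0=0x9e R1=0xf7 R2=0x16 R3=0xf5 R4=0x78  N=1 Z=0
after  4: R0=0x9e R1=0xda R2=0x16 R3=0xf5 R4=0x78  N=1 Z=0
after  5: R0=0x9e R1=0xda R2=0x83 R3=0xf5 R4=0x78  N=1 Z=0
after  6: R0=0x9e R1=0xfb R2=0x83 R3=0xf5 R4=0x78  N=1 Z=0
after  7: R0=0x9e R1=0x1d R2=0x83 R3=0xf5 R4=0x78  N=0 Z=0
-- IRQ taken; context saved, return-PC = 8 --

K = 7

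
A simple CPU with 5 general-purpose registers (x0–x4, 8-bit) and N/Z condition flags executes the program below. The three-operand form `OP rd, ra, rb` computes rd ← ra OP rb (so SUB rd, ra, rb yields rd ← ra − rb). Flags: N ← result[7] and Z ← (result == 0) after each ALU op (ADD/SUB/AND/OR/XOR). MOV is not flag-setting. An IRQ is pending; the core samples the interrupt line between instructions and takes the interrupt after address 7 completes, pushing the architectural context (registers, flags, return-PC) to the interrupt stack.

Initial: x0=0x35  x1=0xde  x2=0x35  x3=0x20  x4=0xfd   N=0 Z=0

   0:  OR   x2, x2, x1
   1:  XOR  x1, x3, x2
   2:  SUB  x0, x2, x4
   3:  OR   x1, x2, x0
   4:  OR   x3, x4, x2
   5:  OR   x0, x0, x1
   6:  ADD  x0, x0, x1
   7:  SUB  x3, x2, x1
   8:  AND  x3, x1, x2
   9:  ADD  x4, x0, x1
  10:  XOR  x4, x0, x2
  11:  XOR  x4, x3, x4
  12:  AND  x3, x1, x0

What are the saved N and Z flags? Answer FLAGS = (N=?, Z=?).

FLAGS = (N=0, Z=1)

after  0: x0=0x35 x1=0xde x2=0xff x3=0x20 x4=0xfd  N=1 Z=0
after  1: x0=0x35 x1=0xdf x2=0xff x3=0x20 x4=0xfd  N=1 Z=0
after  2: x0=0x02 x1=0xdf x2=0xff x3=0x20 x4=0xfd  N=0 Z=0
after  3: x0=0x02 x1=0xff x2=0xff x3=0x20 x4=0xfd  N=1 Z=0
after  4: x0=0x02 x1=0xff x2=0xff x3=0xff x4=0xfd  N=1 Z=0
after  5: x0=0xff x1=0xff x2=0xff x3=0xff x4=0xfd  N=1 Z=0
after  6: x0=0xfe x1=0xff x2=0xff x3=0xff x4=0xfd  N=1 Z=0
after  7: x0=0xfe x1=0xff x2=0xff x3=0x00 x4=0xfd  N=0 Z=1
-- IRQ taken; context saved, return-PC = 8 --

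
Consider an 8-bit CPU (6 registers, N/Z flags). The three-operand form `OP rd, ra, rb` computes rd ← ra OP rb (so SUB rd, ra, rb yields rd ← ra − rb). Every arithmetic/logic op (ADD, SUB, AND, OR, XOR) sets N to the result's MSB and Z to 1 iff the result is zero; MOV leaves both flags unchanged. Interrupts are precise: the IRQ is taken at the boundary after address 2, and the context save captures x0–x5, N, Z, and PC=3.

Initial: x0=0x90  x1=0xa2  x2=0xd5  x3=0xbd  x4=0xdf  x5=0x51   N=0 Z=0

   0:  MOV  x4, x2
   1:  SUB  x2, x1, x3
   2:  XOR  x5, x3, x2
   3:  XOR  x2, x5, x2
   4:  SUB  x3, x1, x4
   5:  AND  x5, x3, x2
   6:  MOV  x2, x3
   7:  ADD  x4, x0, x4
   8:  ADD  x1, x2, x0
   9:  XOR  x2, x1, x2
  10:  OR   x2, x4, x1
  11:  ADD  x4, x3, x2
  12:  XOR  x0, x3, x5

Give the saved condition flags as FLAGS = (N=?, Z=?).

after  0: x0=0x90 x1=0xa2 x2=0xd5 x3=0xbd x4=0xd5 x5=0x51  N=0 Z=0
after  1: x0=0x90 x1=0xa2 x2=0xe5 x3=0xbd x4=0xd5 x5=0x51  N=1 Z=0
after  2: x0=0x90 x1=0xa2 x2=0xe5 x3=0xbd x4=0xd5 x5=0x58  N=0 Z=0
-- IRQ taken; context saved, return-PC = 3 --

FLAGS = (N=0, Z=0)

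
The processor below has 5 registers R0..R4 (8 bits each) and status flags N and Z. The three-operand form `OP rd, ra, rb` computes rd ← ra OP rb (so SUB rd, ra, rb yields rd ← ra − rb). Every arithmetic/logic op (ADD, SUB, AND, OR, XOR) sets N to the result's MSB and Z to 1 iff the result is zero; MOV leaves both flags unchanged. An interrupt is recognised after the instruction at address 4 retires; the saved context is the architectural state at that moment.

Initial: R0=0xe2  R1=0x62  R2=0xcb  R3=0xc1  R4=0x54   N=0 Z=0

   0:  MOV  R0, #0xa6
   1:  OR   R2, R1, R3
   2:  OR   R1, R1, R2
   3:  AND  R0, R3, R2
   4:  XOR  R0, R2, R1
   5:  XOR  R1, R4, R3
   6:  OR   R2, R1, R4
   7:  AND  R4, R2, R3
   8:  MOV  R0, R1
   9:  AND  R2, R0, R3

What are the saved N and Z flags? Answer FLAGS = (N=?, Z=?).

after  0: R0=0xa6 R1=0x62 R2=0xcb R3=0xc1 R4=0x54  N=0 Z=0
after  1: R0=0xa6 R1=0x62 R2=0xe3 R3=0xc1 R4=0x54  N=1 Z=0
after  2: R0=0xa6 R1=0xe3 R2=0xe3 R3=0xc1 R4=0x54  N=1 Z=0
after  3: R0=0xc1 R1=0xe3 R2=0xe3 R3=0xc1 R4=0x54  N=1 Z=0
after  4: R0=0x00 R1=0xe3 R2=0xe3 R3=0xc1 R4=0x54  N=0 Z=1
-- IRQ taken; context saved, return-PC = 5 --

FLAGS = (N=0, Z=1)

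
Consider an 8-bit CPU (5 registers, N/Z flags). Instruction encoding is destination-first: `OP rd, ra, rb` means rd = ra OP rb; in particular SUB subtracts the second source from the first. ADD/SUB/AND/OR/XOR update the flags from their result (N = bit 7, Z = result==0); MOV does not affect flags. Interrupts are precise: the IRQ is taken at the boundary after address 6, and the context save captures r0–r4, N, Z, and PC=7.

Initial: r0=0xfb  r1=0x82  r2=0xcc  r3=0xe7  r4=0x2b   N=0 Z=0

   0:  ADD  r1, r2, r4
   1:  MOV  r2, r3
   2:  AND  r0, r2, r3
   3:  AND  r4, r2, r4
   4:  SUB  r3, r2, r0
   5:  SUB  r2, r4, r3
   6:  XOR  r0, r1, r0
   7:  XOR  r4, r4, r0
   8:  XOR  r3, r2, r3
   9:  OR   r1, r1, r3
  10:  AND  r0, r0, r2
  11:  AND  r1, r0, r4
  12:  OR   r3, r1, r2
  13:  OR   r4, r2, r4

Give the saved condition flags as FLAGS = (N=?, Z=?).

FLAGS = (N=0, Z=0)

after  0: r0=0xfb r1=0xf7 r2=0xcc r3=0xe7 r4=0x2b  N=1 Z=0
after  1: r0=0xfb r1=0xf7 r2=0xe7 r3=0xe7 r4=0x2b  N=1 Z=0
after  2: r0=0xe7 r1=0xf7 r2=0xe7 r3=0xe7 r4=0x2b  N=1 Z=0
after  3: r0=0xe7 r1=0xf7 r2=0xe7 r3=0xe7 r4=0x23  N=0 Z=0
after  4: r0=0xe7 r1=0xf7 r2=0xe7 r3=0x00 r4=0x23  N=0 Z=1
after  5: r0=0xe7 r1=0xf7 r2=0x23 r3=0x00 r4=0x23  N=0 Z=0
after  6: r0=0x10 r1=0xf7 r2=0x23 r3=0x00 r4=0x23  N=0 Z=0
-- IRQ taken; context saved, return-PC = 7 --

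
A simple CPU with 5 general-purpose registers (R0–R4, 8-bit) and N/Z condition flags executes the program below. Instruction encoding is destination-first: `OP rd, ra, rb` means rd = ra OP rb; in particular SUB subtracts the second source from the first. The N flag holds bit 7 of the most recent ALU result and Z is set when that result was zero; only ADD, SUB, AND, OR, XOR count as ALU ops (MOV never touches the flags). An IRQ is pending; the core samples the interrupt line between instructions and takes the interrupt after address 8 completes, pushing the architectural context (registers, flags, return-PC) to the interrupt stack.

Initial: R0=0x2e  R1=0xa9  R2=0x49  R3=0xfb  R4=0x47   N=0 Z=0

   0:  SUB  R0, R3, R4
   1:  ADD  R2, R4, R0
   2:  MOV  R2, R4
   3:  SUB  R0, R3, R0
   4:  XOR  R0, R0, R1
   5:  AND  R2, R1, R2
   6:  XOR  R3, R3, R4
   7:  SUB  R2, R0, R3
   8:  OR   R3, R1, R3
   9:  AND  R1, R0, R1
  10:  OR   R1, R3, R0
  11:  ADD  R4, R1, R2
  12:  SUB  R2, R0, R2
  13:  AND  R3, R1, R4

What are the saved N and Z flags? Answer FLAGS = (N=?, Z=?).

FLAGS = (N=1, Z=0)

after  0: R0=0xb4 R1=0xa9 R2=0x49 R3=0xfb R4=0x47  N=1 Z=0
after  1: R0=0xb4 R1=0xa9 R2=0xfb R3=0xfb R4=0x47  N=1 Z=0
after  2: R0=0xb4 R1=0xa9 R2=0x47 R3=0xfb R4=0x47  N=1 Z=0
after  3: R0=0x47 R1=0xa9 R2=0x47 R3=0xfb R4=0x47  N=0 Z=0
after  4: R0=0xee R1=0xa9 R2=0x47 R3=0xfb R4=0x47  N=1 Z=0
after  5: R0=0xee R1=0xa9 R2=0x01 R3=0xfb R4=0x47  N=0 Z=0
after  6: R0=0xee R1=0xa9 R2=0x01 R3=0xbc R4=0x47  N=1 Z=0
after  7: R0=0xee R1=0xa9 R2=0x32 R3=0xbc R4=0x47  N=0 Z=0
after  8: R0=0xee R1=0xa9 R2=0x32 R3=0xbd R4=0x47  N=1 Z=0
-- IRQ taken; context saved, return-PC = 9 --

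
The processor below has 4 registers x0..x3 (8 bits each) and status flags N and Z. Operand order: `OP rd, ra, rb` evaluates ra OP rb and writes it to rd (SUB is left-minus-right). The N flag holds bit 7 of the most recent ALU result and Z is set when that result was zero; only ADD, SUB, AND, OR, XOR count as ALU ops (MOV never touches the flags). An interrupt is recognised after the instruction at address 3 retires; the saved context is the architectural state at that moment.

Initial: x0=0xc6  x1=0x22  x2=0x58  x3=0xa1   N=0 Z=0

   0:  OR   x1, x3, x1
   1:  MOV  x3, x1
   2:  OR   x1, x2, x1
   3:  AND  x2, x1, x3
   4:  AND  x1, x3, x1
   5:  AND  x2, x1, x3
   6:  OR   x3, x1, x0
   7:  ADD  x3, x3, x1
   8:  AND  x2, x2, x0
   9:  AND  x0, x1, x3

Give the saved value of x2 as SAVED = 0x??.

SAVED = 0xa3

after  0: x0=0xc6 x1=0xa3 x2=0x58 x3=0xa1  N=1 Z=0
after  1: x0=0xc6 x1=0xa3 x2=0x58 x3=0xa3  N=1 Z=0
after  2: x0=0xc6 x1=0xfb x2=0x58 x3=0xa3  N=1 Z=0
after  3: x0=0xc6 x1=0xfb x2=0xa3 x3=0xa3  N=1 Z=0
-- IRQ taken; context saved, return-PC = 4 --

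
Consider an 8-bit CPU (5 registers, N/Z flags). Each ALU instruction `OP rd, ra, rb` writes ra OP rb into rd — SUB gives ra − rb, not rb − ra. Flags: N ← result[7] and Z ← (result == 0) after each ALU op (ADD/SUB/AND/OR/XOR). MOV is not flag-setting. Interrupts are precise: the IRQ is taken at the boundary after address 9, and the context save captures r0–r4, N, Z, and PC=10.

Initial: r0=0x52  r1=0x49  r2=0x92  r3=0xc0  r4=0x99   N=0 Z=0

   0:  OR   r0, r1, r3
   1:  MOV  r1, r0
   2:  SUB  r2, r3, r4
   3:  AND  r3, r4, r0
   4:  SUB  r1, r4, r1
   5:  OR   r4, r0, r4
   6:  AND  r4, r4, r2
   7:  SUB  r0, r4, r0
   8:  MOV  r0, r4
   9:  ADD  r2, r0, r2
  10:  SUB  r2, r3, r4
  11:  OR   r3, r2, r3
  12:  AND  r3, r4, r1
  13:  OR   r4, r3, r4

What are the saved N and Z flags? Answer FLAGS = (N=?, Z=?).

after  0: r0=0xc9 r1=0x49 r2=0x92 r3=0xc0 r4=0x99  N=1 Z=0
after  1: r0=0xc9 r1=0xc9 r2=0x92 r3=0xc0 r4=0x99  N=1 Z=0
after  2: r0=0xc9 r1=0xc9 r2=0x27 r3=0xc0 r4=0x99  N=0 Z=0
after  3: r0=0xc9 r1=0xc9 r2=0x27 r3=0x89 r4=0x99  N=1 Z=0
after  4: r0=0xc9 r1=0xd0 r2=0x27 r3=0x89 r4=0x99  N=1 Z=0
after  5: r0=0xc9 r1=0xd0 r2=0x27 r3=0x89 r4=0xd9  N=1 Z=0
after  6: r0=0xc9 r1=0xd0 r2=0x27 r3=0x89 r4=0x01  N=0 Z=0
after  7: r0=0x38 r1=0xd0 r2=0x27 r3=0x89 r4=0x01  N=0 Z=0
after  8: r0=0x01 r1=0xd0 r2=0x27 r3=0x89 r4=0x01  N=0 Z=0
after  9: r0=0x01 r1=0xd0 r2=0x28 r3=0x89 r4=0x01  N=0 Z=0
-- IRQ taken; context saved, return-PC = 10 --

FLAGS = (N=0, Z=0)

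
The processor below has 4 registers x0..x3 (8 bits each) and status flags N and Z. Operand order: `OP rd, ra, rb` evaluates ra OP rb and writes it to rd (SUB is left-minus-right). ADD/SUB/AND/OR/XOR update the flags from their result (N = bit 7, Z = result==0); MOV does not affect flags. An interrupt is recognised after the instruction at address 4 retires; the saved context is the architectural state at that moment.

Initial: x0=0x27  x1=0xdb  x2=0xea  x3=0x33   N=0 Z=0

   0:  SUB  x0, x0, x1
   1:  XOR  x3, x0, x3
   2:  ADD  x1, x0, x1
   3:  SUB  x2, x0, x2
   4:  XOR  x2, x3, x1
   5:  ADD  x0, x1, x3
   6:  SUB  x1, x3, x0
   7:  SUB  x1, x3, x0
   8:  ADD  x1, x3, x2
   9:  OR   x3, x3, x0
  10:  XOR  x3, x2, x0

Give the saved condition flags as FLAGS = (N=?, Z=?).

after  0: x0=0x4c x1=0xdb x2=0xea x3=0x33  N=0 Z=0
after  1: x0=0x4c x1=0xdb x2=0xea x3=0x7f  N=0 Z=0
after  2: x0=0x4c x1=0x27 x2=0xea x3=0x7f  N=0 Z=0
after  3: x0=0x4c x1=0x27 x2=0x62 x3=0x7f  N=0 Z=0
after  4: x0=0x4c x1=0x27 x2=0x58 x3=0x7f  N=0 Z=0
-- IRQ taken; context saved, return-PC = 5 --

FLAGS = (N=0, Z=0)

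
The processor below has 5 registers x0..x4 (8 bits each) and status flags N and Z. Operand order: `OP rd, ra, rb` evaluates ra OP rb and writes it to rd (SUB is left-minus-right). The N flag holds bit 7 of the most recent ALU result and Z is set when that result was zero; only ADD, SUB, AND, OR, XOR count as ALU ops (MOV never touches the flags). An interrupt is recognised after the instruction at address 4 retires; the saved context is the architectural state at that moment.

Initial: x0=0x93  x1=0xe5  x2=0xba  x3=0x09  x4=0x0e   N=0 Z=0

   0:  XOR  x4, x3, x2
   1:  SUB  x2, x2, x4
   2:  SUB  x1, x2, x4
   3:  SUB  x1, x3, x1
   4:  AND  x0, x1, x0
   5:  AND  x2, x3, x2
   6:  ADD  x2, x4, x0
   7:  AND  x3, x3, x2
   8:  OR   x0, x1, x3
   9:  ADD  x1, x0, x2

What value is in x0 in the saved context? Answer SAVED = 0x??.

after  0: x0=0x93 x1=0xe5 x2=0xba x3=0x09 x4=0xb3  N=1 Z=0
after  1: x0=0x93 x1=0xe5 x2=0x07 x3=0x09 x4=0xb3  N=0 Z=0
after  2: x0=0x93 x1=0x54 x2=0x07 x3=0x09 x4=0xb3  N=0 Z=0
after  3: x0=0x93 x1=0xb5 x2=0x07 x3=0x09 x4=0xb3  N=1 Z=0
after  4: x0=0x91 x1=0xb5 x2=0x07 x3=0x09 x4=0xb3  N=1 Z=0
-- IRQ taken; context saved, return-PC = 5 --

SAVED = 0x91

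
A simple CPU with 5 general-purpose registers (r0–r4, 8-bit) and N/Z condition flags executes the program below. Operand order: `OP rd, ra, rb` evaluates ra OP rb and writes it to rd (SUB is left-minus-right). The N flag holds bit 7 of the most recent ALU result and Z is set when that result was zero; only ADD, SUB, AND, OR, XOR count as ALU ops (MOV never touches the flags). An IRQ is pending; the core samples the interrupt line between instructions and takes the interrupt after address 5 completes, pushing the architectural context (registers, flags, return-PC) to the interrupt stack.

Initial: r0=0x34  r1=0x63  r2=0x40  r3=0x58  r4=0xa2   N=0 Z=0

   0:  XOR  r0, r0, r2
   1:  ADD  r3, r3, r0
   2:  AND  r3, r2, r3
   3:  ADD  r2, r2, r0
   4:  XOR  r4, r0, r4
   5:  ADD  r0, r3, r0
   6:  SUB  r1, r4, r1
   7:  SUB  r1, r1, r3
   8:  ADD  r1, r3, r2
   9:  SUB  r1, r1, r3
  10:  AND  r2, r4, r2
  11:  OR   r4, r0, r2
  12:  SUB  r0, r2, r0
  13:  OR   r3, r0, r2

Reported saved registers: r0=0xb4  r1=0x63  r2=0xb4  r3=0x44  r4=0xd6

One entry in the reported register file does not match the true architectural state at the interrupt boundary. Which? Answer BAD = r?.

BAD = r3

after  0: r0=0x74 r1=0x63 r2=0x40 r3=0x58 r4=0xa2  N=0 Z=0
after  1: r0=0x74 r1=0x63 r2=0x40 r3=0xcc r4=0xa2  N=1 Z=0
after  2: r0=0x74 r1=0x63 r2=0x40 r3=0x40 r4=0xa2  N=0 Z=0
after  3: r0=0x74 r1=0x63 r2=0xb4 r3=0x40 r4=0xa2  N=1 Z=0
after  4: r0=0x74 r1=0x63 r2=0xb4 r3=0x40 r4=0xd6  N=1 Z=0
after  5: r0=0xb4 r1=0x63 r2=0xb4 r3=0x40 r4=0xd6  N=1 Z=0
-- IRQ taken; context saved, return-PC = 6 --
mismatch: r3: reported 0x44 vs actual 0x40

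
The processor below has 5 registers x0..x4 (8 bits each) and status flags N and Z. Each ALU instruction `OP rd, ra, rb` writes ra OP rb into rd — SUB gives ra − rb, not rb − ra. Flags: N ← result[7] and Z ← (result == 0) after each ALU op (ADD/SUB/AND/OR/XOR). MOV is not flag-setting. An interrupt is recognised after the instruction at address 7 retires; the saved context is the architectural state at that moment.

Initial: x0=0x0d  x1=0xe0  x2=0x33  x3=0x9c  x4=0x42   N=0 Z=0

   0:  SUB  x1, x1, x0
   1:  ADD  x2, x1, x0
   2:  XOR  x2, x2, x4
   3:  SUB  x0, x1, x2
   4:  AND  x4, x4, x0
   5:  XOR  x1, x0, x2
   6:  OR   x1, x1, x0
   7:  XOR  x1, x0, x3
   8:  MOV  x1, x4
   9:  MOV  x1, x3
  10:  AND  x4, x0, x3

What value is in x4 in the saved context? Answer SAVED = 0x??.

SAVED = 0x00

after  0: x0=0x0d x1=0xd3 x2=0x33 x3=0x9c x4=0x42  N=1 Z=0
after  1: x0=0x0d x1=0xd3 x2=0xe0 x3=0x9c x4=0x42  N=1 Z=0
after  2: x0=0x0d x1=0xd3 x2=0xa2 x3=0x9c x4=0x42  N=1 Z=0
after  3: x0=0x31 x1=0xd3 x2=0xa2 x3=0x9c x4=0x42  N=0 Z=0
after  4: x0=0x31 x1=0xd3 x2=0xa2 x3=0x9c x4=0x00  N=0 Z=1
after  5: x0=0x31 x1=0x93 x2=0xa2 x3=0x9c x4=0x00  N=1 Z=0
after  6: x0=0x31 x1=0xb3 x2=0xa2 x3=0x9c x4=0x00  N=1 Z=0
after  7: x0=0x31 x1=0xad x2=0xa2 x3=0x9c x4=0x00  N=1 Z=0
-- IRQ taken; context saved, return-PC = 8 --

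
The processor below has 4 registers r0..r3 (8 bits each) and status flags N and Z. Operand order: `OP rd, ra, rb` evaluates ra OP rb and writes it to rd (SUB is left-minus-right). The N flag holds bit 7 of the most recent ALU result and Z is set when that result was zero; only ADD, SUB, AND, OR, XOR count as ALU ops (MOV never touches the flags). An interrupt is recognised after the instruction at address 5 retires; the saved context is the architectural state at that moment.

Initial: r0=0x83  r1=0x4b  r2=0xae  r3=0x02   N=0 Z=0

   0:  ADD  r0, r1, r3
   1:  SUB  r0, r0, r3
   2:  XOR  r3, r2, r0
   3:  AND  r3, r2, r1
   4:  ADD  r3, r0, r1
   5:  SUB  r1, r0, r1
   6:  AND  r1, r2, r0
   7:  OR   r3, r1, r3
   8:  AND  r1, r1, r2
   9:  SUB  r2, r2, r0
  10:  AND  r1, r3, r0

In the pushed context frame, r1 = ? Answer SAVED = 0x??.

after  0: r0=0x4d r1=0x4b r2=0xae r3=0x02  N=0 Z=0
after  1: r0=0x4b r1=0x4b r2=0xae r3=0x02  N=0 Z=0
after  2: r0=0x4b r1=0x4b r2=0xae r3=0xe5  N=1 Z=0
after  3: r0=0x4b r1=0x4b r2=0xae r3=0x0a  N=0 Z=0
after  4: r0=0x4b r1=0x4b r2=0xae r3=0x96  N=1 Z=0
after  5: r0=0x4b r1=0x00 r2=0xae r3=0x96  N=0 Z=1
-- IRQ taken; context saved, return-PC = 6 --

SAVED = 0x00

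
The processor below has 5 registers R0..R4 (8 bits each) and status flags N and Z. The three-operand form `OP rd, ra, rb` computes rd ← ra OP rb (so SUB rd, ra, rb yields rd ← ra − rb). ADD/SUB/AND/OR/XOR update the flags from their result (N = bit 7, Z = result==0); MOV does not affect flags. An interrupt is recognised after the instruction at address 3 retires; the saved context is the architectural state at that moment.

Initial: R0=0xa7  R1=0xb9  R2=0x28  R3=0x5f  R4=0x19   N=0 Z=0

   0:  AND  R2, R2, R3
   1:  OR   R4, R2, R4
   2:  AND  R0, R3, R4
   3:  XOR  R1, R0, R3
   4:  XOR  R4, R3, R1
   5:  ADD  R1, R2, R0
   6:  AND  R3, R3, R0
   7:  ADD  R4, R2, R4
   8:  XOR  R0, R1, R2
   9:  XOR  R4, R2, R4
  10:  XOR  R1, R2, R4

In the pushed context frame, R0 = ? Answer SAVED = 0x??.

after  0: R0=0xa7 R1=0xb9 R2=0x08 R3=0x5f R4=0x19  N=0 Z=0
after  1: R0=0xa7 R1=0xb9 R2=0x08 R3=0x5f R4=0x19  N=0 Z=0
after  2: R0=0x19 R1=0xb9 R2=0x08 R3=0x5f R4=0x19  N=0 Z=0
after  3: R0=0x19 R1=0x46 R2=0x08 R3=0x5f R4=0x19  N=0 Z=0
-- IRQ taken; context saved, return-PC = 4 --

SAVED = 0x19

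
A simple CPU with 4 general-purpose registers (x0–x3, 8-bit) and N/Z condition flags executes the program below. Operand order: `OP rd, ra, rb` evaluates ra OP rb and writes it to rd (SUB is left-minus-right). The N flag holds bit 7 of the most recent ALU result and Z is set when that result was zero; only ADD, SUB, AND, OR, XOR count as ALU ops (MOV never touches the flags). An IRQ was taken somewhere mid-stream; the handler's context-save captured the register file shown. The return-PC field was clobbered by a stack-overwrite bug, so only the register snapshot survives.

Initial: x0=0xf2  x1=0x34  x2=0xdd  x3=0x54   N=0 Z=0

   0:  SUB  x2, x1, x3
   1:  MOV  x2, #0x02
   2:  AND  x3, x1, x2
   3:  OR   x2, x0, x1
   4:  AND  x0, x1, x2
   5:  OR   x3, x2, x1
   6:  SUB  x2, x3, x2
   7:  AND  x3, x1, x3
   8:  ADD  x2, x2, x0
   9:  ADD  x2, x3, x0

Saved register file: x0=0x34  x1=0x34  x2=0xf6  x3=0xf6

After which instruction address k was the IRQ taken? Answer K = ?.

after  0: x0=0xf2 x1=0x34 x2=0xe0 x3=0x54  N=1 Z=0
after  1: x0=0xf2 x1=0x34 x2=0x02 x3=0x54  N=1 Z=0
after  2: x0=0xf2 x1=0x34 x2=0x02 x3=0x00  N=0 Z=1
after  3: x0=0xf2 x1=0x34 x2=0xf6 x3=0x00  N=1 Z=0
after  4: x0=0x34 x1=0x34 x2=0xf6 x3=0x00  N=0 Z=0
after  5: x0=0x34 x1=0x34 x2=0xf6 x3=0xf6  N=1 Z=0
-- IRQ taken; context saved, return-PC = 6 --

K = 5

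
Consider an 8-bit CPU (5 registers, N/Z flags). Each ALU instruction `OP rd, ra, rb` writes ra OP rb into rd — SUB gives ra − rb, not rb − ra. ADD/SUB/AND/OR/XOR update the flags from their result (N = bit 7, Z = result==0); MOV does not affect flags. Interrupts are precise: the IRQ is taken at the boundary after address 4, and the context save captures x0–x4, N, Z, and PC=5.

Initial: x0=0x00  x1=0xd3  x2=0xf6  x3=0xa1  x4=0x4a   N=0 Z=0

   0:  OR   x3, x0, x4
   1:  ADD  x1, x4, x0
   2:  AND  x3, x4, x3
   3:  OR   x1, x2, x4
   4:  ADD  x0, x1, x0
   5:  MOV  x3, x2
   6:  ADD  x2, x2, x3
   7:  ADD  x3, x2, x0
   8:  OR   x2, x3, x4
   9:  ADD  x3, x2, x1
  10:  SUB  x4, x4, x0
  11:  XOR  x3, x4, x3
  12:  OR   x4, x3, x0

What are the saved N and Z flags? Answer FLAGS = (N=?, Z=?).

after  0: x0=0x00 x1=0xd3 x2=0xf6 x3=0x4a x4=0x4a  N=0 Z=0
after  1: x0=0x00 x1=0x4a x2=0xf6 x3=0x4a x4=0x4a  N=0 Z=0
after  2: x0=0x00 x1=0x4a x2=0xf6 x3=0x4a x4=0x4a  N=0 Z=0
after  3: x0=0x00 x1=0xfe x2=0xf6 x3=0x4a x4=0x4a  N=1 Z=0
after  4: x0=0xfe x1=0xfe x2=0xf6 x3=0x4a x4=0x4a  N=1 Z=0
-- IRQ taken; context saved, return-PC = 5 --

FLAGS = (N=1, Z=0)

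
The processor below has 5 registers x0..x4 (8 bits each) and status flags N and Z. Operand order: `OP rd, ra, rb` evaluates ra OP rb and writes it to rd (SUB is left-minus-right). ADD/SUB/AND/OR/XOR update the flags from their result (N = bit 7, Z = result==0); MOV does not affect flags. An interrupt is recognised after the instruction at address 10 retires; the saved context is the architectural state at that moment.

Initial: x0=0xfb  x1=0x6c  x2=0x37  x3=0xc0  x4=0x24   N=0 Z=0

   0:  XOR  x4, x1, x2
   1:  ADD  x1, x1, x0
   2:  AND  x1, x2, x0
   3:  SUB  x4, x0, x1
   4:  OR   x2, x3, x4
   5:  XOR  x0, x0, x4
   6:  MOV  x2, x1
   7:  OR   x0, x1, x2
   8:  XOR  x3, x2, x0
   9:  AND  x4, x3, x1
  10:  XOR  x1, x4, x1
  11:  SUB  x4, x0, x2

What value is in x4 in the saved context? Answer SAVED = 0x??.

SAVED = 0x00

after  0: x0=0xfb x1=0x6c x2=0x37 x3=0xc0 x4=0x5b  N=0 Z=0
after  1: x0=0xfb x1=0x67 x2=0x37 x3=0xc0 x4=0x5b  N=0 Z=0
after  2: x0=0xfb x1=0x33 x2=0x37 x3=0xc0 x4=0x5b  N=0 Z=0
after  3: x0=0xfb x1=0x33 x2=0x37 x3=0xc0 x4=0xc8  N=1 Z=0
after  4: x0=0xfb x1=0x33 x2=0xc8 x3=0xc0 x4=0xc8  N=1 Z=0
after  5: x0=0x33 x1=0x33 x2=0xc8 x3=0xc0 x4=0xc8  N=0 Z=0
after  6: x0=0x33 x1=0x33 x2=0x33 x3=0xc0 x4=0xc8  N=0 Z=0
after  7: x0=0x33 x1=0x33 x2=0x33 x3=0xc0 x4=0xc8  N=0 Z=0
after  8: x0=0x33 x1=0x33 x2=0x33 x3=0x00 x4=0xc8  N=0 Z=1
after  9: x0=0x33 x1=0x33 x2=0x33 x3=0x00 x4=0x00  N=0 Z=1
after 10: x0=0x33 x1=0x33 x2=0x33 x3=0x00 x4=0x00  N=0 Z=0
-- IRQ taken; context saved, return-PC = 11 --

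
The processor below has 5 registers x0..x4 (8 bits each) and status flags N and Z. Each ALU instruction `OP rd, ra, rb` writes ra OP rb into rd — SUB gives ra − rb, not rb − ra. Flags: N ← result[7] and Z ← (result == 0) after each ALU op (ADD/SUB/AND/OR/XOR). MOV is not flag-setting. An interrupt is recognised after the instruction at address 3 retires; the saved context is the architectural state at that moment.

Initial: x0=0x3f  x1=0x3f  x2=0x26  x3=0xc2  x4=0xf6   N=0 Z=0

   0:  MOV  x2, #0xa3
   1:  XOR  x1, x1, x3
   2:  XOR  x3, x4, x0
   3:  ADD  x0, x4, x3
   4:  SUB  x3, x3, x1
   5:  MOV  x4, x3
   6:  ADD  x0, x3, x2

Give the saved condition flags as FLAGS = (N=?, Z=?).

FLAGS = (N=1, Z=0)

after  0: x0=0x3f x1=0x3f x2=0xa3 x3=0xc2 x4=0xf6  N=0 Z=0
after  1: x0=0x3f x1=0xfd x2=0xa3 x3=0xc2 x4=0xf6  N=1 Z=0
after  2: x0=0x3f x1=0xfd x2=0xa3 x3=0xc9 x4=0xf6  N=1 Z=0
after  3: x0=0xbf x1=0xfd x2=0xa3 x3=0xc9 x4=0xf6  N=1 Z=0
-- IRQ taken; context saved, return-PC = 4 --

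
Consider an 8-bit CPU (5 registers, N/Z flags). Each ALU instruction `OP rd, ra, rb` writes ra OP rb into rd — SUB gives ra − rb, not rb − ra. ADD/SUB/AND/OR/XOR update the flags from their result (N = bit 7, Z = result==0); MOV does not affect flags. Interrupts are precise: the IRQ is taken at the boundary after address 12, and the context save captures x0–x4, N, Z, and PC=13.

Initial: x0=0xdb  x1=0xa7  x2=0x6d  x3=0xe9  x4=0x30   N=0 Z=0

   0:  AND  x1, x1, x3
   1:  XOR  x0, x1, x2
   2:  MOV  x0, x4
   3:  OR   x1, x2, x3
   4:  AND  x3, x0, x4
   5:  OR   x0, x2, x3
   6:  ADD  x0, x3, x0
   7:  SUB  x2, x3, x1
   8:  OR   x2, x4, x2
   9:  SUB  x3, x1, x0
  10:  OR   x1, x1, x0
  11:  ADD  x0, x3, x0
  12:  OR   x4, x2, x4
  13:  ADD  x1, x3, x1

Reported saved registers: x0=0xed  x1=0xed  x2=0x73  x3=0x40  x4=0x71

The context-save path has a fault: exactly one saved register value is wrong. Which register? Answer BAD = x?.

BAD = x4

after  0: x0=0xdb x1=0xa1 x2=0x6d x3=0xe9 x4=0x30  N=1 Z=0
after  1: x0=0xcc x1=0xa1 x2=0x6d x3=0xe9 x4=0x30  N=1 Z=0
after  2: x0=0x30 x1=0xa1 x2=0x6d x3=0xe9 x4=0x30  N=1 Z=0
after  3: x0=0x30 x1=0xed x2=0x6d x3=0xe9 x4=0x30  N=1 Z=0
after  4: x0=0x30 x1=0xed x2=0x6d x3=0x30 x4=0x30  N=0 Z=0
after  5: x0=0x7d x1=0xed x2=0x6d x3=0x30 x4=0x30  N=0 Z=0
after  6: x0=0xad x1=0xed x2=0x6d x3=0x30 x4=0x30  N=1 Z=0
after  7: x0=0xad x1=0xed x2=0x43 x3=0x30 x4=0x30  N=0 Z=0
after  8: x0=0xad x1=0xed x2=0x73 x3=0x30 x4=0x30  N=0 Z=0
after  9: x0=0xad x1=0xed x2=0x73 x3=0x40 x4=0x30  N=0 Z=0
after 10: x0=0xad x1=0xed x2=0x73 x3=0x40 x4=0x30  N=1 Z=0
after 11: x0=0xed x1=0xed x2=0x73 x3=0x40 x4=0x30  N=1 Z=0
after 12: x0=0xed x1=0xed x2=0x73 x3=0x40 x4=0x73  N=0 Z=0
-- IRQ taken; context saved, return-PC = 13 --
mismatch: x4: reported 0x71 vs actual 0x73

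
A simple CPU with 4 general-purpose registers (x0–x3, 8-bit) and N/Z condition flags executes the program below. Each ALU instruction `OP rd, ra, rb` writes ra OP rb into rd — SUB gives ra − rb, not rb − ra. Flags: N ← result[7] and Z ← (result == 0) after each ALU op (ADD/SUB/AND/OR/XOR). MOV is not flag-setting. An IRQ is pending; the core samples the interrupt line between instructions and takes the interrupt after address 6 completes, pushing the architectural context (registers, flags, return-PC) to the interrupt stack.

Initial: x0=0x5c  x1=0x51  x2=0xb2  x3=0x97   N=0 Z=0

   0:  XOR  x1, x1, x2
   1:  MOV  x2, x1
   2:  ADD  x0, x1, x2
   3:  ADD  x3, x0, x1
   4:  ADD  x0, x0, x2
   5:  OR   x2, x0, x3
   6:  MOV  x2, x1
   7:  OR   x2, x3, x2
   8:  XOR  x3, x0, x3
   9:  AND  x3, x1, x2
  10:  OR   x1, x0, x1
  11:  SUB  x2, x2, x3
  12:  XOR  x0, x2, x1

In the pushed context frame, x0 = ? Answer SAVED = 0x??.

after  0: x0=0x5c x1=0xe3 x2=0xb2 x3=0x97  N=1 Z=0
after  1: x0=0x5c x1=0xe3 x2=0xe3 x3=0x97  N=1 Z=0
after  2: x0=0xc6 x1=0xe3 x2=0xe3 x3=0x97  N=1 Z=0
after  3: x0=0xc6 x1=0xe3 x2=0xe3 x3=0xa9  N=1 Z=0
after  4: x0=0xa9 x1=0xe3 x2=0xe3 x3=0xa9  N=1 Z=0
after  5: x0=0xa9 x1=0xe3 x2=0xa9 x3=0xa9  N=1 Z=0
after  6: x0=0xa9 x1=0xe3 x2=0xe3 x3=0xa9  N=1 Z=0
-- IRQ taken; context saved, return-PC = 7 --

SAVED = 0xa9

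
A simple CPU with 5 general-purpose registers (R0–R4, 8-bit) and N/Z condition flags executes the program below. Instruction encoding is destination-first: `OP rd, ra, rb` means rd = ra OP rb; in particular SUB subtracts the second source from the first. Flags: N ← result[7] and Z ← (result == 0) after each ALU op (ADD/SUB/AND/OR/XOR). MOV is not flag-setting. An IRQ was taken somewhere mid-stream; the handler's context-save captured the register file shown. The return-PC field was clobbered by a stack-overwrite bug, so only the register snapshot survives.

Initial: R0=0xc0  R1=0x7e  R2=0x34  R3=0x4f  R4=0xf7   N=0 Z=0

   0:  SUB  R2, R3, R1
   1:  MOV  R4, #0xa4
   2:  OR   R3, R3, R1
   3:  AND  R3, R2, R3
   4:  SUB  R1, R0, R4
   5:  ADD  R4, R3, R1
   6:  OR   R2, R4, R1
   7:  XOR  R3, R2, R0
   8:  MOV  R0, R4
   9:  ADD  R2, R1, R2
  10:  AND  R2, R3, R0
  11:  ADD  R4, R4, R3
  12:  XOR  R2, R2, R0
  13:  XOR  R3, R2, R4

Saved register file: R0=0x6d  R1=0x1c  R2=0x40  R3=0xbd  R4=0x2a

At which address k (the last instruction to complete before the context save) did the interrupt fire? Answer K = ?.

after  0: R0=0xc0 R1=0x7e R2=0xd1 R3=0x4f R4=0xf7  N=1 Z=0
after  1: R0=0xc0 R1=0x7e R2=0xd1 R3=0x4f R4=0xa4  N=1 Z=0
after  2: R0=0xc0 R1=0x7e R2=0xd1 R3=0x7f R4=0xa4  N=0 Z=0
after  3: R0=0xc0 R1=0x7e R2=0xd1 R3=0x51 R4=0xa4  N=0 Z=0
after  4: R0=0xc0 R1=0x1c R2=0xd1 R3=0x51 R4=0xa4  N=0 Z=0
after  5: R0=0xc0 R1=0x1c R2=0xd1 R3=0x51 R4=0x6d  N=0 Z=0
after  6: R0=0xc0 R1=0x1c R2=0x7d R3=0x51 R4=0x6d  N=0 Z=0
after  7: R0=0xc0 R1=0x1c R2=0x7d R3=0xbd R4=0x6d  N=1 Z=0
after  8: R0=0x6d R1=0x1c R2=0x7d R3=0xbd R4=0x6d  N=1 Z=0
after  9: R0=0x6d R1=0x1c R2=0x99 R3=0xbd R4=0x6d  N=1 Z=0
after 10: R0=0x6d R1=0x1c R2=0x2d R3=0xbd R4=0x6d  N=0 Z=0
after 11: R0=0x6d R1=0x1c R2=0x2d R3=0xbd R4=0x2a  N=0 Z=0
after 12: R0=0x6d R1=0x1c R2=0x40 R3=0xbd R4=0x2a  N=0 Z=0
-- IRQ taken; context saved, return-PC = 13 --

K = 12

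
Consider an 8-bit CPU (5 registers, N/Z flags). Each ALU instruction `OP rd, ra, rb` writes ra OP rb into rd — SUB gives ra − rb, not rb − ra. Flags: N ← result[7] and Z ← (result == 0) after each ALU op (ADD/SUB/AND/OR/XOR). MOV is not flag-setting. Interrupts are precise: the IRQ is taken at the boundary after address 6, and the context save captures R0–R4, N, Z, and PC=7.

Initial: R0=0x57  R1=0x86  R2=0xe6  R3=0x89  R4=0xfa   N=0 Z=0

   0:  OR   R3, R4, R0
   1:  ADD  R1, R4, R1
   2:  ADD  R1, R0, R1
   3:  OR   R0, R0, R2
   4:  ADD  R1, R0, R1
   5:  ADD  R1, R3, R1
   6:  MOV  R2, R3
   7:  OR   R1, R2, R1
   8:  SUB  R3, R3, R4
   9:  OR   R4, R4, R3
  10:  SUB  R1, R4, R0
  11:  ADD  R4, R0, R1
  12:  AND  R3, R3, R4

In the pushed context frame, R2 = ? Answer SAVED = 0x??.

after  0: R0=0x57 R1=0x86 R2=0xe6 R3=0xff R4=0xfa  N=1 Z=0
after  1: R0=0x57 R1=0x80 R2=0xe6 R3=0xff R4=0xfa  N=1 Z=0
after  2: R0=0x57 R1=0xd7 R2=0xe6 R3=0xff R4=0xfa  N=1 Z=0
after  3: R0=0xf7 R1=0xd7 R2=0xe6 R3=0xff R4=0xfa  N=1 Z=0
after  4: R0=0xf7 R1=0xce R2=0xe6 R3=0xff R4=0xfa  N=1 Z=0
after  5: R0=0xf7 R1=0xcd R2=0xe6 R3=0xff R4=0xfa  N=1 Z=0
after  6: R0=0xf7 R1=0xcd R2=0xff R3=0xff R4=0xfa  N=1 Z=0
-- IRQ taken; context saved, return-PC = 7 --

SAVED = 0xff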